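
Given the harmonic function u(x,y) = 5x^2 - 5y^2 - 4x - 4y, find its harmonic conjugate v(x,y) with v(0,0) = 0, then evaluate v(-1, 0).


Step 1: v_x = -u_y = 10y + 4
Step 2: v_y = u_x = 10x - 4
Step 3: v = 10xy + 4x - 4y + C
Step 4: v(0,0) = 0 => C = 0
Step 5: v(-1, 0) = -4

-4


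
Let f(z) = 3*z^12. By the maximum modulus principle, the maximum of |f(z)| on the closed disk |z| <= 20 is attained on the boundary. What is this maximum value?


Step 1: On |z| = 20, |f(z)| = 3 * |z|^12 = 3 * 20^12
Step 2: By maximum modulus principle, maximum is on boundary.
Step 3: Maximum = 3 * 4096000000000000 = 12288000000000000

12288000000000000


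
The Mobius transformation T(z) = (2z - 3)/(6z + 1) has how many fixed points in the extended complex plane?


Step 1: Fixed points satisfy T(z) = z
Step 2: 6z^2 - z + 3 = 0
Step 3: Discriminant = (-1)^2 - 4*6*3 = -71
Step 4: Number of fixed points = 2

2


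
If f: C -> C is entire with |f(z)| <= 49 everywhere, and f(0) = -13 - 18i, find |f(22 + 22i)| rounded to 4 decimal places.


Step 1: By Liouville's theorem, a bounded entire function is constant.
Step 2: f(z) = f(0) = -13 - 18i for all z.
Step 3: |f(w)| = |-13 - 18i| = sqrt(169 + 324)
Step 4: = 22.2036

22.2036


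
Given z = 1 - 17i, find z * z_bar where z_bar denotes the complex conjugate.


Step 1: conj(z) = 1 + 17i
Step 2: z * conj(z) = 1^2 + (-17)^2
Step 3: = 1 + 289 = 290

290


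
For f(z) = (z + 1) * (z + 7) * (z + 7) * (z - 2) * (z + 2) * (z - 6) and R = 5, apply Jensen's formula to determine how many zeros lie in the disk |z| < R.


Jensen's formula: (1/2pi)*integral log|f(Re^it)|dt = log|f(0)| + sum_{|a_k|<R} log(R/|a_k|)
Step 1: f(0) = 1 * 7 * 7 * (-2) * 2 * (-6) = 1176
Step 2: log|f(0)| = log|-1| + log|-7| + log|-7| + log|2| + log|-2| + log|6| = 7.0699
Step 3: Zeros inside |z| < 5: -1, 2, -2
Step 4: Jensen sum = log(5/1) + log(5/2) + log(5/2) = 3.442
Step 5: n(R) = number of terms in the Jensen sum = count of zeros inside |z| < 5 = 3

3


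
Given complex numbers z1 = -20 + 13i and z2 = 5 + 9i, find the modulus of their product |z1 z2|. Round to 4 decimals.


Step 1: |z1| = sqrt((-20)^2 + 13^2) = sqrt(569)
Step 2: |z2| = sqrt(5^2 + 9^2) = sqrt(106)
Step 3: |z1*z2| = |z1|*|z2| = sqrt(569) * sqrt(106) = sqrt(569 * 106) = sqrt(60314)
Step 4: = 245.5891

245.5891


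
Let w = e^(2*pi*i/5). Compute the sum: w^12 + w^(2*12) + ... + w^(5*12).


Step 1: The sum sum_{j=1}^{n} w^(k*j) equals n if n | k, else 0.
Step 2: Here n = 5, k = 12
Step 3: Does n divide k? 5 | 12 -> False
Step 4: Sum = 0

0


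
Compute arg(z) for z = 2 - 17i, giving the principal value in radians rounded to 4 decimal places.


Step 1: z = 2 - 17i
Step 2: arg(z) = atan2(-17, 2)
Step 3: arg(z) = -1.4537

-1.4537


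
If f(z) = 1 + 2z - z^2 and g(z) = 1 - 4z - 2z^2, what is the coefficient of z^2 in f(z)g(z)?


Step 1: z^2 term in f*g comes from: (1)*(-2z^2) + (2z)*(-4z) + (-z^2)*(1)
Step 2: = -2 - 8 - 1
Step 3: = -11

-11


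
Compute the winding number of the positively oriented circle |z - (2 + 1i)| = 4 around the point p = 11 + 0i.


Step 1: Center c = (2, 1), radius = 4
Step 2: |p - c|^2 = 9^2 + (-1)^2 = 82
Step 3: r^2 = 16
Step 4: |p-c| > r so winding number = 0

0


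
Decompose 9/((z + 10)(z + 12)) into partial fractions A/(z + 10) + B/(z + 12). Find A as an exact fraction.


Step 1: Multiply both sides by (z + 10) and set z = -10
Step 2: A = 9 / (-10 + 12)
Step 3: A = 9 / 2
Step 4: A = 9/2

9/2


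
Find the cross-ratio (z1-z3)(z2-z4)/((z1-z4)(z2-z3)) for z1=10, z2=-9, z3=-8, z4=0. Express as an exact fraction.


Step 1: (z1-z3)(z2-z4) = 18 * (-9) = -162
Step 2: (z1-z4)(z2-z3) = 10 * (-1) = -10
Step 3: Cross-ratio = 162/10 = 81/5

81/5


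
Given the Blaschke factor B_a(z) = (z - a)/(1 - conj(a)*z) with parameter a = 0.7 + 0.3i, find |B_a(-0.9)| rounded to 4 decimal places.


Step 1: Numerator z0 - a = -0.9 - (0.7 + 0.3i) = -1.6 - 0.3i
Step 2: Denominator 1 - conj(a)*z0 = 1 - (0.7 - 0.3i)*(-0.9) = 1.63 - 0.27i
Step 3: |z0 - a|^2 = (-1.6)^2 + (-0.3)^2 = 2.65; |1 - conj(a)*z0|^2 = 1.63^2 + (-0.27)^2 = 2.7298
Step 4: |B_a(-0.9)| = sqrt(2.65 / 2.7298) = sqrt(0.970767)
Step 5: = 0.9853

0.9853


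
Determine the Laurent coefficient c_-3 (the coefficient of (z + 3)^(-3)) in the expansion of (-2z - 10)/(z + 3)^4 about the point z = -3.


Step 1: Write the numerator in powers of (z + 3): -2z - 10 = -2(z + 3) + (-2*(-3) - 10) = -2(z + 3) - 4
Step 2: Divide by (z + 3)^4: f(z) = -4(z + 3)^(-4) - 2(z + 3)^(-3)
Step 3: This finite sum is the Laurent series of f about z = -3.
Step 4: Coefficient of (z + 3)^(-3) = coefficient of (z + 3) in the re-centred numerator = -2

-2


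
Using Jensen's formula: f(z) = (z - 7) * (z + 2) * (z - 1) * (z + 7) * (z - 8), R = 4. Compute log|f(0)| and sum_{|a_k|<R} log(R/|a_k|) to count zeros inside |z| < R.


Jensen's formula: (1/2pi)*integral log|f(Re^it)|dt = log|f(0)| + sum_{|a_k|<R} log(R/|a_k|)
Step 1: f(0) = (-7) * 2 * (-1) * 7 * (-8) = -784
Step 2: log|f(0)| = log|7| + log|-2| + log|1| + log|-7| + log|8| = 6.6644
Step 3: Zeros inside |z| < 4: -2, 1
Step 4: Jensen sum = log(4/2) + log(4/1) = 2.0794
Step 5: n(R) = number of terms in the Jensen sum = count of zeros inside |z| < 4 = 2

2


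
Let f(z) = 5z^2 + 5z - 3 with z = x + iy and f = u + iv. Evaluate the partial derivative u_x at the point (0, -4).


Step 1: f(z) = 5(x+iy)^2 + 5(x+iy) - 3
Step 2: u = 5(x^2 - y^2) + 5x - 3
Step 3: u_x = 10x + 5
Step 4: At (0, -4): u_x = 0 + 5 = 5

5


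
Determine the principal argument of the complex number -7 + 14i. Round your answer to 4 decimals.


Step 1: z = -7 + 14i
Step 2: arg(z) = atan2(14, -7)
Step 3: arg(z) = 2.0344

2.0344


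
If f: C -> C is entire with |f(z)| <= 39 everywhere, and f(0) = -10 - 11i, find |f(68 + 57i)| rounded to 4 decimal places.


Step 1: By Liouville's theorem, a bounded entire function is constant.
Step 2: f(z) = f(0) = -10 - 11i for all z.
Step 3: |f(w)| = |-10 - 11i| = sqrt(100 + 121)
Step 4: = 14.8661

14.8661


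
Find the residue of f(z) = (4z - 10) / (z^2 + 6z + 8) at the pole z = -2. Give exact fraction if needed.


Step 1: Q(z) = z^2 + 6z + 8 = (z + 2)(z + 4)
Step 2: Q'(z) = 2z + 6
Step 3: Q'(-2) = 2, P(-2) = -18
Step 4: Res = P(-2)/Q'(-2) = -18/2 = -9

-9


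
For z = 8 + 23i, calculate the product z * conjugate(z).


Step 1: conj(z) = 8 - 23i
Step 2: z * conj(z) = 8^2 + 23^2
Step 3: = 64 + 529 = 593

593


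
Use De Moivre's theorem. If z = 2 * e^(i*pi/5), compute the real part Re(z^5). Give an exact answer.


Step 1: By De Moivre's theorem, z^5 = 2^5 * e^(i*5*pi/5) = 32 * (cos(pi) + i*sin(pi))
Step 2: |z|^5 = 2^5 = 32
Step 3: The angle pi already lies in [0, 2*pi)
Step 4: cos(pi) = -1
Step 5: Re(z^5) = 32 * (-1) = -32

-32


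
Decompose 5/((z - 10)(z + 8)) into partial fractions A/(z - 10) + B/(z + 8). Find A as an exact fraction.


Step 1: Multiply both sides by (z - 10) and set z = 10
Step 2: A = 5 / (10 + 8)
Step 3: A = 5 / 18
Step 4: A = 5/18

5/18


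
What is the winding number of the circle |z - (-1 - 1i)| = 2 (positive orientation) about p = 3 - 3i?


Step 1: Center c = (-1, -1), radius = 2
Step 2: |p - c|^2 = 4^2 + (-2)^2 = 20
Step 3: r^2 = 4
Step 4: |p-c| > r so winding number = 0

0


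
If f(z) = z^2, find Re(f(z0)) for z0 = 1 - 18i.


Step 1: z0 = 1 - 18i
Step 2: z0^2 = 1^2 - (-18)^2 - 36i
Step 3: real part = 1 - 324 = -323

-323


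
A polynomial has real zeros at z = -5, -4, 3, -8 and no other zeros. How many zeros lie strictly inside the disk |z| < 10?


Step 1: Check each root:
  z = -5: |-5| = 5 < 10
  z = -4: |-4| = 4 < 10
  z = 3: |3| = 3 < 10
  z = -8: |-8| = 8 < 10
Step 2: Count = 4

4


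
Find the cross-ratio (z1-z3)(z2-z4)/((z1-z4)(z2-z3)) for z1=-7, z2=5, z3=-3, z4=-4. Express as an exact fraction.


Step 1: (z1-z3)(z2-z4) = (-4) * 9 = -36
Step 2: (z1-z4)(z2-z3) = (-3) * 8 = -24
Step 3: Cross-ratio = 36/24 = 3/2

3/2


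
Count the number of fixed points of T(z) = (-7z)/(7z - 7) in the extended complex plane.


Step 1: Fixed points satisfy T(z) = z
Step 2: 7z^2 = 0
Step 3: Discriminant = 0^2 - 4*7*0 = 0
Step 4: Number of fixed points = 1

1


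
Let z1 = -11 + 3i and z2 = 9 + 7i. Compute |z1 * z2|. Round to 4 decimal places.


Step 1: |z1| = sqrt((-11)^2 + 3^2) = sqrt(130)
Step 2: |z2| = sqrt(9^2 + 7^2) = sqrt(130)
Step 3: |z1*z2| = |z1|*|z2| = sqrt(130) * sqrt(130) = sqrt(130 * 130) = sqrt(16900)
Step 4: = 130.0

130.0


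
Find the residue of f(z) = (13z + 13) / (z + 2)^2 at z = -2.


Step 1: Pole of order 2 at z = -2
Step 2: Res = lim d/dz [(z + 2)^2 * f(z)] as z -> -2
Step 3: (z + 2)^2 * f(z) = 13z + 13
Step 4: d/dz[13z + 13] = 13

13


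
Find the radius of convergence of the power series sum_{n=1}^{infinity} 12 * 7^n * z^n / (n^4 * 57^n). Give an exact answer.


Step 1: General term a_n = 12 * 7^n / (n^4 * 57^n)
Step 2: By the root test, |a_n|^(1/n) = 12^(1/n) * 7 / (n^(4/n) * 57) -> 7/57 as n -> infinity (since 12^(1/n) -> 1 and n^(4/n) -> 1)
Step 3: R = 1/lim|a_n|^(1/n) = 57/7

57/7


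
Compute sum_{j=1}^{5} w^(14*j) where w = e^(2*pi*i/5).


Step 1: The sum sum_{j=1}^{n} w^(k*j) equals n if n | k, else 0.
Step 2: Here n = 5, k = 14
Step 3: Does n divide k? 5 | 14 -> False
Step 4: Sum = 0

0


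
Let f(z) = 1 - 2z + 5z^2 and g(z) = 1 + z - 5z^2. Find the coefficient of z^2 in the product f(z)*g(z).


Step 1: z^2 term in f*g comes from: (1)*(-5z^2) + (-2z)*(z) + (5z^2)*(1)
Step 2: = -5 - 2 + 5
Step 3: = -2

-2


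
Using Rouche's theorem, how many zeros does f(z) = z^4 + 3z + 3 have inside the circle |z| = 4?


Step 1: On |z| = 4 the three terms have sizes |z^4| = 4^4 = 256, |3z| = 3*4 = 12, |3| = 3
Step 2: The dominant term is g(z) = z^4; let h(z) = 3z + 3 so f = g + h
Step 3: On |z| = 4: |g| = 256 and |h| <= 12 + 3 = 15
Step 4: Since 256 > 15, |h| < |g| on |z| = 4, so by Rouche f has the same number of zeros as g inside |z| < 4
Step 5: g(z) = z^4 has 4 zeros (all at the origin) inside |z| < 4. Answer = 4

4


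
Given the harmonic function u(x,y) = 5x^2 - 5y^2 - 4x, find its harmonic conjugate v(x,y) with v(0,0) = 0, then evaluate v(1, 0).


Step 1: v_x = -u_y = 10y + 0
Step 2: v_y = u_x = 10x - 4
Step 3: v = 10xy - 4y + C
Step 4: v(0,0) = 0 => C = 0
Step 5: v(1, 0) = 0

0


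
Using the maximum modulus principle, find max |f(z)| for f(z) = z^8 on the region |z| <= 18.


Step 1: On |z| = 18, |f(z)| = |z|^8 = 18^8
Step 2: By maximum modulus principle, maximum is on boundary.
Step 3: Maximum = 11019960576 = 11019960576

11019960576


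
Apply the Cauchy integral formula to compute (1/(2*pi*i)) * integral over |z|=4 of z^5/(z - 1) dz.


Step 1: f(z) = z^5, a = 1 is inside |z| = 4
Step 2: By Cauchy integral formula: (1/(2pi*i)) * integral = f(a)
Step 3: f(1) = 1^5 = 1

1


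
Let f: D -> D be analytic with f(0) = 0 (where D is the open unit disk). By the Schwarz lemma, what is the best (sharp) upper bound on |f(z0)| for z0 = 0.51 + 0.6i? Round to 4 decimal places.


Step 1: Schwarz lemma: if f: D -> D is analytic with f(0) = 0, then |f(z)| <= |z| for all z in D, and this is sharp (f(z) = z).
Step 2: |z0|^2 = 0.51^2 + 0.6^2 = 0.6201
Step 3: |z0| = sqrt(0.6201) = 0.787464
Step 4: Best bound = |z0| = 0.7875

0.7875


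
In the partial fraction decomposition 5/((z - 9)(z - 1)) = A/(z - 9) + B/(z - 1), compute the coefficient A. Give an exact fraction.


Step 1: Multiply both sides by (z - 9) and set z = 9
Step 2: A = 5 / (9 - 1)
Step 3: A = 5 / 8
Step 4: A = 5/8

5/8


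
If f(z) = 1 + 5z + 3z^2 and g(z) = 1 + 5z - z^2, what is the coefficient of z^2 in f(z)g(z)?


Step 1: z^2 term in f*g comes from: (1)*(-z^2) + (5z)*(5z) + (3z^2)*(1)
Step 2: = -1 + 25 + 3
Step 3: = 27

27


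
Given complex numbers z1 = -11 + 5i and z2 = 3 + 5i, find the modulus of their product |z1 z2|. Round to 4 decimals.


Step 1: |z1| = sqrt((-11)^2 + 5^2) = sqrt(146)
Step 2: |z2| = sqrt(3^2 + 5^2) = sqrt(34)
Step 3: |z1*z2| = |z1|*|z2| = sqrt(146) * sqrt(34) = sqrt(146 * 34) = sqrt(4964)
Step 4: = 70.4557

70.4557


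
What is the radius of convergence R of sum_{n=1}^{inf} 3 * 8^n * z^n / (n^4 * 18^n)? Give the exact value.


Step 1: General term a_n = 3 * 8^n / (n^4 * 18^n)
Step 2: By the root test, |a_n|^(1/n) = 3^(1/n) * 8 / (n^(4/n) * 18) -> 8/18 as n -> infinity (since 3^(1/n) -> 1 and n^(4/n) -> 1)
Step 3: R = 1/lim|a_n|^(1/n) = 18/8 = 9/4

9/4


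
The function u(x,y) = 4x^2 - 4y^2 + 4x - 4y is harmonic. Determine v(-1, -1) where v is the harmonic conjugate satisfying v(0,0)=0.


Step 1: v_x = -u_y = 8y + 4
Step 2: v_y = u_x = 8x + 4
Step 3: v = 8xy + 4x + 4y + C
Step 4: v(0,0) = 0 => C = 0
Step 5: v(-1, -1) = 0

0


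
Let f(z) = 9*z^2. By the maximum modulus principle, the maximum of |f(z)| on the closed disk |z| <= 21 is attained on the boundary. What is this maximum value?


Step 1: On |z| = 21, |f(z)| = 9 * |z|^2 = 9 * 21^2
Step 2: By maximum modulus principle, maximum is on boundary.
Step 3: Maximum = 9 * 441 = 3969

3969


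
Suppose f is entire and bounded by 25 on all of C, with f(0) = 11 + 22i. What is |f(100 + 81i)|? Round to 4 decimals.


Step 1: By Liouville's theorem, a bounded entire function is constant.
Step 2: f(z) = f(0) = 11 + 22i for all z.
Step 3: |f(w)| = |11 + 22i| = sqrt(121 + 484)
Step 4: = 24.5967

24.5967


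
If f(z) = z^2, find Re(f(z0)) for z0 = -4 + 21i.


Step 1: z0 = -4 + 21i
Step 2: z0^2 = (-4)^2 - 21^2 - 168i
Step 3: real part = 16 - 441 = -425

-425


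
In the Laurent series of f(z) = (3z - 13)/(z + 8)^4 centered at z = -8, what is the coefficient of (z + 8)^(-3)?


Step 1: Write the numerator in powers of (z + 8): 3z - 13 = 3(z + 8) + (3*(-8) - 13) = 3(z + 8) - 37
Step 2: Divide by (z + 8)^4: f(z) = -37(z + 8)^(-4) + 3(z + 8)^(-3)
Step 3: This finite sum is the Laurent series of f about z = -8.
Step 4: Coefficient of (z + 8)^(-3) = coefficient of (z + 8) in the re-centred numerator = 3

3


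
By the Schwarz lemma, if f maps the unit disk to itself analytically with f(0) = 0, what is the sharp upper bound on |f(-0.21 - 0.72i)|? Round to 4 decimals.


Step 1: Schwarz lemma: if f: D -> D is analytic with f(0) = 0, then |f(z)| <= |z| for all z in D, and this is sharp (f(z) = z).
Step 2: |z0|^2 = (-0.21)^2 + (-0.72)^2 = 0.5625
Step 3: |z0| = sqrt(0.5625) = 0.75
Step 4: Best bound = |z0| = 0.75

0.75


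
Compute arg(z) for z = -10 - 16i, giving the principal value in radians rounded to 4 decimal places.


Step 1: z = -10 - 16i
Step 2: arg(z) = atan2(-16, -10)
Step 3: arg(z) = -2.1294

-2.1294


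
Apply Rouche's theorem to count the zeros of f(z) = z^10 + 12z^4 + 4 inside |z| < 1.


Step 1: On |z| = 1 the three terms have sizes |z^10| = 1^10 = 1, |12z^4| = 12*1^4 = 12, |4| = 4
Step 2: The dominant term is g(z) = 12z^4; let h(z) = z^10 + 4 so f = g + h
Step 3: On |z| = 1: |g| = 12 and |h| <= 1 + 4 = 5
Step 4: Since 12 > 5, |h| < |g| on |z| = 1, so by Rouche f has the same number of zeros as g inside |z| < 1
Step 5: g(z) = 12z^4 has 4 zeros (at the origin, multiplicity 4) inside |z| < 1. Answer = 4

4


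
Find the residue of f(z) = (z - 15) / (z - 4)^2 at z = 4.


Step 1: Pole of order 2 at z = 4
Step 2: Res = lim d/dz [(z - 4)^2 * f(z)] as z -> 4
Step 3: (z - 4)^2 * f(z) = z - 15
Step 4: d/dz[z - 15] = 1

1


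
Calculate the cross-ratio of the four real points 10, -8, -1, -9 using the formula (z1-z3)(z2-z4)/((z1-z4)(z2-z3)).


Step 1: (z1-z3)(z2-z4) = 11 * 1 = 11
Step 2: (z1-z4)(z2-z3) = 19 * (-7) = -133
Step 3: Cross-ratio = -11/133 = -11/133

-11/133


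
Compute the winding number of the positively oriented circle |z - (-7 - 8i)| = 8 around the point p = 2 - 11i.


Step 1: Center c = (-7, -8), radius = 8
Step 2: |p - c|^2 = 9^2 + (-3)^2 = 90
Step 3: r^2 = 64
Step 4: |p-c| > r so winding number = 0

0


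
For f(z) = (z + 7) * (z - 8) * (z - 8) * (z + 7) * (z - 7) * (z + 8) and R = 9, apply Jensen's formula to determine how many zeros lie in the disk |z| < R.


Jensen's formula: (1/2pi)*integral log|f(Re^it)|dt = log|f(0)| + sum_{|a_k|<R} log(R/|a_k|)
Step 1: f(0) = 7 * (-8) * (-8) * 7 * (-7) * 8 = -175616
Step 2: log|f(0)| = log|-7| + log|8| + log|8| + log|-7| + log|7| + log|-8| = 12.0761
Step 3: Zeros inside |z| < 9: -7, 8, 8, -7, 7, -8
Step 4: Jensen sum = log(9/7) + log(9/8) + log(9/8) + log(9/7) + log(9/7) + log(9/8) = 1.1073
Step 5: n(R) = number of terms in the Jensen sum = count of zeros inside |z| < 9 = 6

6


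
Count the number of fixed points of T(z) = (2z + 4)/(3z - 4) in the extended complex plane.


Step 1: Fixed points satisfy T(z) = z
Step 2: 3z^2 - 6z - 4 = 0
Step 3: Discriminant = (-6)^2 - 4*3*(-4) = 84
Step 4: Number of fixed points = 2

2


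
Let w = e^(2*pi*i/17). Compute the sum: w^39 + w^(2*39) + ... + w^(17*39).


Step 1: The sum sum_{j=1}^{n} w^(k*j) equals n if n | k, else 0.
Step 2: Here n = 17, k = 39
Step 3: Does n divide k? 17 | 39 -> False
Step 4: Sum = 0

0


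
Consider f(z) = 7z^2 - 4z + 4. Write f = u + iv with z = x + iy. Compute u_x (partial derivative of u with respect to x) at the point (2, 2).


Step 1: f(z) = 7(x+iy)^2 - 4(x+iy) + 4
Step 2: u = 7(x^2 - y^2) - 4x + 4
Step 3: u_x = 14x - 4
Step 4: At (2, 2): u_x = 28 - 4 = 24

24


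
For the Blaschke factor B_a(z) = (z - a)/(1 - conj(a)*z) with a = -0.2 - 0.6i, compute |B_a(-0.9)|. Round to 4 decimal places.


Step 1: Numerator z0 - a = -0.9 - (-0.2 - 0.6i) = -0.7 + 0.6i
Step 2: Denominator 1 - conj(a)*z0 = 1 - (-0.2 + 0.6i)*(-0.9) = 0.82 + 0.54i
Step 3: |z0 - a|^2 = (-0.7)^2 + 0.6^2 = 0.85; |1 - conj(a)*z0|^2 = 0.82^2 + 0.54^2 = 0.964
Step 4: |B_a(-0.9)| = sqrt(0.85 / 0.964) = sqrt(0.881743)
Step 5: = 0.939

0.939


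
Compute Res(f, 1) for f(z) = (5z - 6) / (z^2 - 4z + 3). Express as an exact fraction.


Step 1: Q(z) = z^2 - 4z + 3 = (z - 1)(z - 3)
Step 2: Q'(z) = 2z - 4
Step 3: Q'(1) = -2, P(1) = -1
Step 4: Res = P(1)/Q'(1) = -1/(-2) = 1/2

1/2


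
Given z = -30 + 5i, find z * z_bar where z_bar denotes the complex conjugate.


Step 1: conj(z) = -30 - 5i
Step 2: z * conj(z) = (-30)^2 + 5^2
Step 3: = 900 + 25 = 925

925


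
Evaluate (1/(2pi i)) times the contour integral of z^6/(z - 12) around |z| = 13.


Step 1: f(z) = z^6, a = 12 is inside |z| = 13
Step 2: By Cauchy integral formula: (1/(2pi*i)) * integral = f(a)
Step 3: f(12) = 12^6 = 2985984

2985984


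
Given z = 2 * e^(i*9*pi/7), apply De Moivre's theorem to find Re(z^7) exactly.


Step 1: By De Moivre's theorem, z^7 = 2^7 * e^(i*7*9*pi/7) = 128 * (cos(9*pi) + i*sin(9*pi))
Step 2: |z|^7 = 2^7 = 128
Step 3: Reduce the angle mod 2*pi: 9*pi - 8*pi = pi
Step 4: cos(pi) = -1
Step 5: Re(z^7) = 128 * (-1) = -128

-128


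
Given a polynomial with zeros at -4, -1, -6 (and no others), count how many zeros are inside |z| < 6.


Step 1: Check each root:
  z = -4: |-4| = 4 < 6
  z = -1: |-1| = 1 < 6
  z = -6: |-6| = 6 >= 6
Step 2: Count = 2

2


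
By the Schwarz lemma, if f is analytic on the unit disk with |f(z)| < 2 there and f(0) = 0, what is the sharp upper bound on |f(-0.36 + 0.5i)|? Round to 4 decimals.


Step 1: g = f/2 maps D -> D with g(0) = 0, so by the Schwarz lemma |g(z)| <= |z|, i.e. |f(z)| <= 2|z|; this is sharp (f(z) = 2z).
Step 2: |z0|^2 = (-0.36)^2 + 0.5^2 = 0.3796
Step 3: |z0| = sqrt(0.3796) = 0.616117
Step 4: Best bound = 2 * |z0| = 2 * 0.616117 = 1.2322

1.2322


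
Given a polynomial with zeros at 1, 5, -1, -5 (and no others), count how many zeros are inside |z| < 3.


Step 1: Check each root:
  z = 1: |1| = 1 < 3
  z = 5: |5| = 5 >= 3
  z = -1: |-1| = 1 < 3
  z = -5: |-5| = 5 >= 3
Step 2: Count = 2

2


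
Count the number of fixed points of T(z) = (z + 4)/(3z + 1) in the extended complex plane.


Step 1: Fixed points satisfy T(z) = z
Step 2: 3z^2 - 4 = 0
Step 3: Discriminant = 0^2 - 4*3*(-4) = 48
Step 4: Number of fixed points = 2

2


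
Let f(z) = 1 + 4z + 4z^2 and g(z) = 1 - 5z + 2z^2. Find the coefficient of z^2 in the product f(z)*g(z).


Step 1: z^2 term in f*g comes from: (1)*(2z^2) + (4z)*(-5z) + (4z^2)*(1)
Step 2: = 2 - 20 + 4
Step 3: = -14

-14


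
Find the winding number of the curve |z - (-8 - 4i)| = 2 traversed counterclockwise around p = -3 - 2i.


Step 1: Center c = (-8, -4), radius = 2
Step 2: |p - c|^2 = 5^2 + 2^2 = 29
Step 3: r^2 = 4
Step 4: |p-c| > r so winding number = 0

0


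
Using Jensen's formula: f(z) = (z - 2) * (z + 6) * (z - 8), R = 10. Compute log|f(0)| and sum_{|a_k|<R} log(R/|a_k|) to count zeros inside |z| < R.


Jensen's formula: (1/2pi)*integral log|f(Re^it)|dt = log|f(0)| + sum_{|a_k|<R} log(R/|a_k|)
Step 1: f(0) = (-2) * 6 * (-8) = 96
Step 2: log|f(0)| = log|2| + log|-6| + log|8| = 4.5643
Step 3: Zeros inside |z| < 10: 2, -6, 8
Step 4: Jensen sum = log(10/2) + log(10/6) + log(10/8) = 2.3434
Step 5: n(R) = number of terms in the Jensen sum = count of zeros inside |z| < 10 = 3

3


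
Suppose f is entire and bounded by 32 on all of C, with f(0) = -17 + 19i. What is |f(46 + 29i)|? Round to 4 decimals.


Step 1: By Liouville's theorem, a bounded entire function is constant.
Step 2: f(z) = f(0) = -17 + 19i for all z.
Step 3: |f(w)| = |-17 + 19i| = sqrt(289 + 361)
Step 4: = 25.4951

25.4951


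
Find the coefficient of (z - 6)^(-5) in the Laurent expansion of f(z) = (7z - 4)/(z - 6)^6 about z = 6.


Step 1: Write the numerator in powers of (z - 6): 7z - 4 = 7(z - 6) + (7*6 - 4) = 7(z - 6) + 38
Step 2: Divide by (z - 6)^6: f(z) = 38(z - 6)^(-6) + 7(z - 6)^(-5)
Step 3: This finite sum is the Laurent series of f about z = 6.
Step 4: Coefficient of (z - 6)^(-5) = coefficient of (z - 6) in the re-centred numerator = 7

7


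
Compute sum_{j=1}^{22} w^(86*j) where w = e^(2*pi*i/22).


Step 1: The sum sum_{j=1}^{n} w^(k*j) equals n if n | k, else 0.
Step 2: Here n = 22, k = 86
Step 3: Does n divide k? 22 | 86 -> False
Step 4: Sum = 0

0


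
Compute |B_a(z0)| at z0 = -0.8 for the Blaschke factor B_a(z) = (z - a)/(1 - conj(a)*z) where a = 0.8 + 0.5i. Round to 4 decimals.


Step 1: Numerator z0 - a = -0.8 - (0.8 + 0.5i) = -1.6 - 0.5i
Step 2: Denominator 1 - conj(a)*z0 = 1 - (0.8 - 0.5i)*(-0.8) = 1.64 - 0.4i
Step 3: |z0 - a|^2 = (-1.6)^2 + (-0.5)^2 = 2.81; |1 - conj(a)*z0|^2 = 1.64^2 + (-0.4)^2 = 2.8496
Step 4: |B_a(-0.8)| = sqrt(2.81 / 2.8496) = sqrt(0.986103)
Step 5: = 0.993

0.993


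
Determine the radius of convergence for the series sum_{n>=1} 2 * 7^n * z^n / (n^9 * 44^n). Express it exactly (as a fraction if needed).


Step 1: General term a_n = 2 * 7^n / (n^9 * 44^n)
Step 2: By the root test, |a_n|^(1/n) = 2^(1/n) * 7 / (n^(9/n) * 44) -> 7/44 as n -> infinity (since 2^(1/n) -> 1 and n^(9/n) -> 1)
Step 3: R = 1/lim|a_n|^(1/n) = 44/7

44/7


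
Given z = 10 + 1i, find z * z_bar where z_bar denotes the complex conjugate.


Step 1: conj(z) = 10 - 1i
Step 2: z * conj(z) = 10^2 + 1^2
Step 3: = 100 + 1 = 101

101


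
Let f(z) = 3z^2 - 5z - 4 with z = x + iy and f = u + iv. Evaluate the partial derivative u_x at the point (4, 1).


Step 1: f(z) = 3(x+iy)^2 - 5(x+iy) - 4
Step 2: u = 3(x^2 - y^2) - 5x - 4
Step 3: u_x = 6x - 5
Step 4: At (4, 1): u_x = 24 - 5 = 19

19


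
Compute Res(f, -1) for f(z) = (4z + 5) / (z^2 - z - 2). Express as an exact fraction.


Step 1: Q(z) = z^2 - z - 2 = (z + 1)(z - 2)
Step 2: Q'(z) = 2z - 1
Step 3: Q'(-1) = -3, P(-1) = 1
Step 4: Res = P(-1)/Q'(-1) = 1/(-3) = -1/3

-1/3


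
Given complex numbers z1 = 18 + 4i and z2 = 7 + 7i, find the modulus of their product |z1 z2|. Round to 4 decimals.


Step 1: |z1| = sqrt(18^2 + 4^2) = sqrt(340)
Step 2: |z2| = sqrt(7^2 + 7^2) = sqrt(98)
Step 3: |z1*z2| = |z1|*|z2| = sqrt(340) * sqrt(98) = sqrt(340 * 98) = sqrt(33320)
Step 4: = 182.5377

182.5377


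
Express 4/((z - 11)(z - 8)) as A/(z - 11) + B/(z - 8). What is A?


Step 1: Multiply both sides by (z - 11) and set z = 11
Step 2: A = 4 / (11 - 8)
Step 3: A = 4 / 3
Step 4: A = 4/3

4/3


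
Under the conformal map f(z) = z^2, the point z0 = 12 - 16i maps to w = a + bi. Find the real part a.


Step 1: z0 = 12 - 16i
Step 2: z0^2 = 12^2 - (-16)^2 - 384i
Step 3: real part = 144 - 256 = -112

-112


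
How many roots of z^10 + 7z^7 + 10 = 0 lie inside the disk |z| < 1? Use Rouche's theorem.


Step 1: On |z| = 1 the three terms have sizes |z^10| = 1^10 = 1, |7z^7| = 7*1^7 = 7, |10| = 10
Step 2: The dominant term is g(z) = 10; let h(z) = z^10 + 7z^7 so f = g + h
Step 3: On |z| = 1: |g| = 10 and |h| <= 1 + 7 = 8
Step 4: Since 10 > 8, |h| < |g| on |z| = 1, so by Rouche f has the same number of zeros as g inside |z| < 1
Step 5: g(z) = 10 is a nonzero constant with no zeros inside |z| < 1. Answer = 0

0


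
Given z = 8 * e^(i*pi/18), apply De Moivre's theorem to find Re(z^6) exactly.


Step 1: By De Moivre's theorem, z^6 = 8^6 * e^(i*6*pi/18) = 262144 * (cos(pi/3) + i*sin(pi/3))
Step 2: |z|^6 = 8^6 = 262144
Step 3: The angle pi/3 already lies in [0, 2*pi)
Step 4: cos(pi/3) = 1/2
Step 5: Re(z^6) = 262144 * 1/2 = 131072

131072


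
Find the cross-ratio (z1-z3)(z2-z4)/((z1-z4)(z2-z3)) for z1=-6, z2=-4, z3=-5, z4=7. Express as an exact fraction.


Step 1: (z1-z3)(z2-z4) = (-1) * (-11) = 11
Step 2: (z1-z4)(z2-z3) = (-13) * 1 = -13
Step 3: Cross-ratio = -11/13 = -11/13

-11/13


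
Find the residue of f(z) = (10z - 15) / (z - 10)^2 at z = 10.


Step 1: Pole of order 2 at z = 10
Step 2: Res = lim d/dz [(z - 10)^2 * f(z)] as z -> 10
Step 3: (z - 10)^2 * f(z) = 10z - 15
Step 4: d/dz[10z - 15] = 10

10


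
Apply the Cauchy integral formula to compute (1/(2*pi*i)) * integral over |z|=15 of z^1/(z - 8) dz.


Step 1: f(z) = z^1, a = 8 is inside |z| = 15
Step 2: By Cauchy integral formula: (1/(2pi*i)) * integral = f(a)
Step 3: f(8) = 8^1 = 8

8


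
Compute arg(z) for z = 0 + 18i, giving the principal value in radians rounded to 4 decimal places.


Step 1: z = 0 + 18i
Step 2: arg(z) = atan2(18, 0)
Step 3: arg(z) = 1.5708

1.5708


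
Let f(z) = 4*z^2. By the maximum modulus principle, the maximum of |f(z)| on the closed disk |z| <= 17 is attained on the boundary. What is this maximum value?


Step 1: On |z| = 17, |f(z)| = 4 * |z|^2 = 4 * 17^2
Step 2: By maximum modulus principle, maximum is on boundary.
Step 3: Maximum = 4 * 289 = 1156

1156


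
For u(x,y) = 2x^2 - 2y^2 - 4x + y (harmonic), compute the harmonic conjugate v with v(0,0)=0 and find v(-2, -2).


Step 1: v_x = -u_y = 4y - 1
Step 2: v_y = u_x = 4x - 4
Step 3: v = 4xy - x - 4y + C
Step 4: v(0,0) = 0 => C = 0
Step 5: v(-2, -2) = 26

26


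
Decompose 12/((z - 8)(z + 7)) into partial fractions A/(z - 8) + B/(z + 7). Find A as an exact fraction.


Step 1: Multiply both sides by (z - 8) and set z = 8
Step 2: A = 12 / (8 + 7)
Step 3: A = 12 / 15
Step 4: A = 4/5

4/5


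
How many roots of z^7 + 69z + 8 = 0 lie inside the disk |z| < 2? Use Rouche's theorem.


Step 1: On |z| = 2 the three terms have sizes |z^7| = 2^7 = 128, |69z| = 69*2 = 138, |8| = 8
Step 2: The dominant term is g(z) = 69z; let h(z) = z^7 + 8 so f = g + h
Step 3: On |z| = 2: |g| = 138 and |h| <= 128 + 8 = 136
Step 4: Since 138 > 136, |h| < |g| on |z| = 2, so by Rouche f has the same number of zeros as g inside |z| < 2
Step 5: g(z) = 69z has 1 zero (at the origin, multiplicity 1) inside |z| < 2. Answer = 1

1


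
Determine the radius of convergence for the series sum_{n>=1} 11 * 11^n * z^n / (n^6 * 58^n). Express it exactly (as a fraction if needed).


Step 1: General term a_n = 11 * 11^n / (n^6 * 58^n)
Step 2: By the root test, |a_n|^(1/n) = 11^(1/n) * 11 / (n^(6/n) * 58) -> 11/58 as n -> infinity (since 11^(1/n) -> 1 and n^(6/n) -> 1)
Step 3: R = 1/lim|a_n|^(1/n) = 58/11

58/11


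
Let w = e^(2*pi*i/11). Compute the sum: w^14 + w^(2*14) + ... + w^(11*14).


Step 1: The sum sum_{j=1}^{n} w^(k*j) equals n if n | k, else 0.
Step 2: Here n = 11, k = 14
Step 3: Does n divide k? 11 | 14 -> False
Step 4: Sum = 0

0


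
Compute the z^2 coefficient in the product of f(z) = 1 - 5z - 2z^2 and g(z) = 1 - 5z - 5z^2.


Step 1: z^2 term in f*g comes from: (1)*(-5z^2) + (-5z)*(-5z) + (-2z^2)*(1)
Step 2: = -5 + 25 - 2
Step 3: = 18

18


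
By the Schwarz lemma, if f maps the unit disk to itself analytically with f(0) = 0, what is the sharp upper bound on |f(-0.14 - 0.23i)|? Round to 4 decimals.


Step 1: Schwarz lemma: if f: D -> D is analytic with f(0) = 0, then |f(z)| <= |z| for all z in D, and this is sharp (f(z) = z).
Step 2: |z0|^2 = (-0.14)^2 + (-0.23)^2 = 0.0725
Step 3: |z0| = sqrt(0.0725) = 0.269258
Step 4: Best bound = |z0| = 0.2693

0.2693


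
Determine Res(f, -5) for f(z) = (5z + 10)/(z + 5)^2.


Step 1: Pole of order 2 at z = -5
Step 2: Res = lim d/dz [(z + 5)^2 * f(z)] as z -> -5
Step 3: (z + 5)^2 * f(z) = 5z + 10
Step 4: d/dz[5z + 10] = 5

5


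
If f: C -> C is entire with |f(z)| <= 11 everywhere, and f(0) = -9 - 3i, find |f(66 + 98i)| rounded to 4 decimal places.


Step 1: By Liouville's theorem, a bounded entire function is constant.
Step 2: f(z) = f(0) = -9 - 3i for all z.
Step 3: |f(w)| = |-9 - 3i| = sqrt(81 + 9)
Step 4: = 9.4868

9.4868


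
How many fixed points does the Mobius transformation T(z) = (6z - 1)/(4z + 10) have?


Step 1: Fixed points satisfy T(z) = z
Step 2: 4z^2 + 4z + 1 = 0
Step 3: Discriminant = 4^2 - 4*4*1 = 0
Step 4: Number of fixed points = 1

1


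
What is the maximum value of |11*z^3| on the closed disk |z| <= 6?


Step 1: On |z| = 6, |f(z)| = 11 * |z|^3 = 11 * 6^3
Step 2: By maximum modulus principle, maximum is on boundary.
Step 3: Maximum = 11 * 216 = 2376

2376


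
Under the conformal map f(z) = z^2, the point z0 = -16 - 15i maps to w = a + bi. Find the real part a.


Step 1: z0 = -16 - 15i
Step 2: z0^2 = (-16)^2 - (-15)^2 + 480i
Step 3: real part = 256 - 225 = 31

31


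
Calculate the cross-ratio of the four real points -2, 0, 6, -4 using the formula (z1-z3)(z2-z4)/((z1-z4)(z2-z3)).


Step 1: (z1-z3)(z2-z4) = (-8) * 4 = -32
Step 2: (z1-z4)(z2-z3) = 2 * (-6) = -12
Step 3: Cross-ratio = 32/12 = 8/3

8/3


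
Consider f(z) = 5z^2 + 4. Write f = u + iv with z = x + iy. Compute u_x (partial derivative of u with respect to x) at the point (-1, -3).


Step 1: f(z) = 5(x+iy)^2 + 4
Step 2: u = 5(x^2 - y^2) + 4
Step 3: u_x = 10x + 0
Step 4: At (-1, -3): u_x = -10 + 0 = -10

-10


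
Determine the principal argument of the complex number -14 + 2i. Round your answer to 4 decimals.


Step 1: z = -14 + 2i
Step 2: arg(z) = atan2(2, -14)
Step 3: arg(z) = 2.9997

2.9997


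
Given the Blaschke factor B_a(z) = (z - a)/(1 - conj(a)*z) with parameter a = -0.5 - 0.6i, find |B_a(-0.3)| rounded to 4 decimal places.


Step 1: Numerator z0 - a = -0.3 - (-0.5 - 0.6i) = 0.2 + 0.6i
Step 2: Denominator 1 - conj(a)*z0 = 1 - (-0.5 + 0.6i)*(-0.3) = 0.85 + 0.18i
Step 3: |z0 - a|^2 = 0.2^2 + 0.6^2 = 0.4; |1 - conj(a)*z0|^2 = 0.85^2 + 0.18^2 = 0.7549
Step 4: |B_a(-0.3)| = sqrt(0.4 / 0.7549) = sqrt(0.529872)
Step 5: = 0.7279

0.7279


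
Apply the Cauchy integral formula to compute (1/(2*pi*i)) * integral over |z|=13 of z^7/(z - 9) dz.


Step 1: f(z) = z^7, a = 9 is inside |z| = 13
Step 2: By Cauchy integral formula: (1/(2pi*i)) * integral = f(a)
Step 3: f(9) = 9^7 = 4782969

4782969


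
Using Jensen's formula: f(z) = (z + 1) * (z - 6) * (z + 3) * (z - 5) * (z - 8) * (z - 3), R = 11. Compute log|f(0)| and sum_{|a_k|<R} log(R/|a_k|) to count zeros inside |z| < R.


Jensen's formula: (1/2pi)*integral log|f(Re^it)|dt = log|f(0)| + sum_{|a_k|<R} log(R/|a_k|)
Step 1: f(0) = 1 * (-6) * 3 * (-5) * (-8) * (-3) = 2160
Step 2: log|f(0)| = log|-1| + log|6| + log|-3| + log|5| + log|8| + log|3| = 7.6779
Step 3: Zeros inside |z| < 11: -1, 6, -3, 5, 8, 3
Step 4: Jensen sum = log(11/1) + log(11/6) + log(11/3) + log(11/5) + log(11/8) + log(11/3) = 6.7095
Step 5: n(R) = number of terms in the Jensen sum = count of zeros inside |z| < 11 = 6

6


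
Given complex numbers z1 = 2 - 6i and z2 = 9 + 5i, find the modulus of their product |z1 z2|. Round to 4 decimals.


Step 1: |z1| = sqrt(2^2 + (-6)^2) = sqrt(40)
Step 2: |z2| = sqrt(9^2 + 5^2) = sqrt(106)
Step 3: |z1*z2| = |z1|*|z2| = sqrt(40) * sqrt(106) = sqrt(40 * 106) = sqrt(4240)
Step 4: = 65.1153

65.1153


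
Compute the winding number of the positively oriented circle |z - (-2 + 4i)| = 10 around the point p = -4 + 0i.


Step 1: Center c = (-2, 4), radius = 10
Step 2: |p - c|^2 = (-2)^2 + (-4)^2 = 20
Step 3: r^2 = 100
Step 4: |p-c| < r so winding number = 1

1


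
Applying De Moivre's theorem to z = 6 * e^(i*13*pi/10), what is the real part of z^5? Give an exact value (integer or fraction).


Step 1: By De Moivre's theorem, z^5 = 6^5 * e^(i*5*13*pi/10) = 7776 * (cos(13*pi/2) + i*sin(13*pi/2))
Step 2: |z|^5 = 6^5 = 7776
Step 3: Reduce the angle mod 2*pi: 13*pi/2 - 6*pi = pi/2
Step 4: cos(pi/2) = 0
Step 5: Re(z^5) = 7776 * 0 = 0

0


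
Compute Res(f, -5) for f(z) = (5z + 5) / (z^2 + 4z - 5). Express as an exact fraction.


Step 1: Q(z) = z^2 + 4z - 5 = (z + 5)(z - 1)
Step 2: Q'(z) = 2z + 4
Step 3: Q'(-5) = -6, P(-5) = -20
Step 4: Res = P(-5)/Q'(-5) = -20/(-6) = 10/3

10/3


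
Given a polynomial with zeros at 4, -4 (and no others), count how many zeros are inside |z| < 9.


Step 1: Check each root:
  z = 4: |4| = 4 < 9
  z = -4: |-4| = 4 < 9
Step 2: Count = 2

2


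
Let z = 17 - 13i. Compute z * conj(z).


Step 1: conj(z) = 17 + 13i
Step 2: z * conj(z) = 17^2 + (-13)^2
Step 3: = 289 + 169 = 458

458


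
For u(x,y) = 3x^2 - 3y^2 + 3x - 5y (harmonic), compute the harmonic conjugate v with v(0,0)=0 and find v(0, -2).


Step 1: v_x = -u_y = 6y + 5
Step 2: v_y = u_x = 6x + 3
Step 3: v = 6xy + 5x + 3y + C
Step 4: v(0,0) = 0 => C = 0
Step 5: v(0, -2) = -6

-6


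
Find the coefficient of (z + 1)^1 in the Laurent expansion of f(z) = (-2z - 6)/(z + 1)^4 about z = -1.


Step 1: Write the numerator in powers of (z + 1): -2z - 6 = -2(z + 1) + (-2*(-1) - 6) = -2(z + 1) - 4
Step 2: Divide by (z + 1)^4: f(z) = -4(z + 1)^(-4) - 2(z + 1)^(-3)
Step 3: This finite sum is the Laurent series of f about z = -1.
Step 4: Only the powers -4 and -3 appear, so the coefficient of (z + 1)^1 = 0

0


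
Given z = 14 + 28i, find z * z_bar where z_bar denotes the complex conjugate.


Step 1: conj(z) = 14 - 28i
Step 2: z * conj(z) = 14^2 + 28^2
Step 3: = 196 + 784 = 980

980


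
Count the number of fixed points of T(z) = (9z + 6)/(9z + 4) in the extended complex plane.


Step 1: Fixed points satisfy T(z) = z
Step 2: 9z^2 - 5z - 6 = 0
Step 3: Discriminant = (-5)^2 - 4*9*(-6) = 241
Step 4: Number of fixed points = 2

2


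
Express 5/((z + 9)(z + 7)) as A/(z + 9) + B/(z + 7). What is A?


Step 1: Multiply both sides by (z + 9) and set z = -9
Step 2: A = 5 / (-9 + 7)
Step 3: A = 5 / (-2)
Step 4: A = -5/2

-5/2


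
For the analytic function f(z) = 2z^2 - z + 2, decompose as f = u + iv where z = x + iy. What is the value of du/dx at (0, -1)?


Step 1: f(z) = 2(x+iy)^2 - (x+iy) + 2
Step 2: u = 2(x^2 - y^2) - x + 2
Step 3: u_x = 4x - 1
Step 4: At (0, -1): u_x = 0 - 1 = -1

-1


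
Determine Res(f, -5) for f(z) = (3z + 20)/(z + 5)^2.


Step 1: Pole of order 2 at z = -5
Step 2: Res = lim d/dz [(z + 5)^2 * f(z)] as z -> -5
Step 3: (z + 5)^2 * f(z) = 3z + 20
Step 4: d/dz[3z + 20] = 3

3


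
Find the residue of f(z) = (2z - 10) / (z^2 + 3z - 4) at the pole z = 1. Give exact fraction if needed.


Step 1: Q(z) = z^2 + 3z - 4 = (z - 1)(z + 4)
Step 2: Q'(z) = 2z + 3
Step 3: Q'(1) = 5, P(1) = -8
Step 4: Res = P(1)/Q'(1) = -8/5 = -8/5

-8/5


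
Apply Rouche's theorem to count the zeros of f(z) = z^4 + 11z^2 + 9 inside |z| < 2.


Step 1: On |z| = 2 the three terms have sizes |z^4| = 2^4 = 16, |11z^2| = 11*2^2 = 44, |9| = 9
Step 2: The dominant term is g(z) = 11z^2; let h(z) = z^4 + 9 so f = g + h
Step 3: On |z| = 2: |g| = 44 and |h| <= 16 + 9 = 25
Step 4: Since 44 > 25, |h| < |g| on |z| = 2, so by Rouche f has the same number of zeros as g inside |z| < 2
Step 5: g(z) = 11z^2 has 2 zeros (at the origin, multiplicity 2) inside |z| < 2. Answer = 2

2


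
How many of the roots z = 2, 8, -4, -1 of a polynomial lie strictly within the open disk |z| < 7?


Step 1: Check each root:
  z = 2: |2| = 2 < 7
  z = 8: |8| = 8 >= 7
  z = -4: |-4| = 4 < 7
  z = -1: |-1| = 1 < 7
Step 2: Count = 3

3


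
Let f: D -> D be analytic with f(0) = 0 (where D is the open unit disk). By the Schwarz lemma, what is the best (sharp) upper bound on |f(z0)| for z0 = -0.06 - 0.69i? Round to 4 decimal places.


Step 1: Schwarz lemma: if f: D -> D is analytic with f(0) = 0, then |f(z)| <= |z| for all z in D, and this is sharp (f(z) = z).
Step 2: |z0|^2 = (-0.06)^2 + (-0.69)^2 = 0.4797
Step 3: |z0| = sqrt(0.4797) = 0.692604
Step 4: Best bound = |z0| = 0.6926

0.6926


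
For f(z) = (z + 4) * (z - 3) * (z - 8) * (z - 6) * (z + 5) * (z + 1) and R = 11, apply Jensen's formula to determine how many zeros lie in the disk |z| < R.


Jensen's formula: (1/2pi)*integral log|f(Re^it)|dt = log|f(0)| + sum_{|a_k|<R} log(R/|a_k|)
Step 1: f(0) = 4 * (-3) * (-8) * (-6) * 5 * 1 = -2880
Step 2: log|f(0)| = log|-4| + log|3| + log|8| + log|6| + log|-5| + log|-1| = 7.9655
Step 3: Zeros inside |z| < 11: -4, 3, 8, 6, -5, -1
Step 4: Jensen sum = log(11/4) + log(11/3) + log(11/8) + log(11/6) + log(11/5) + log(11/1) = 6.4218
Step 5: n(R) = number of terms in the Jensen sum = count of zeros inside |z| < 11 = 6

6


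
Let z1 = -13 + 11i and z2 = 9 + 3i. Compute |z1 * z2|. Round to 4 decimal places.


Step 1: |z1| = sqrt((-13)^2 + 11^2) = sqrt(290)
Step 2: |z2| = sqrt(9^2 + 3^2) = sqrt(90)
Step 3: |z1*z2| = |z1|*|z2| = sqrt(290) * sqrt(90) = sqrt(290 * 90) = sqrt(26100)
Step 4: = 161.5549

161.5549


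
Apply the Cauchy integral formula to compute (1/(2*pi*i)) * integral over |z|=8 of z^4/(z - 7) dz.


Step 1: f(z) = z^4, a = 7 is inside |z| = 8
Step 2: By Cauchy integral formula: (1/(2pi*i)) * integral = f(a)
Step 3: f(7) = 7^4 = 2401

2401


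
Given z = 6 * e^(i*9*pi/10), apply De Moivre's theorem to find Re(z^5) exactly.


Step 1: By De Moivre's theorem, z^5 = 6^5 * e^(i*5*9*pi/10) = 7776 * (cos(9*pi/2) + i*sin(9*pi/2))
Step 2: |z|^5 = 6^5 = 7776
Step 3: Reduce the angle mod 2*pi: 9*pi/2 - 4*pi = pi/2
Step 4: cos(pi/2) = 0
Step 5: Re(z^5) = 7776 * 0 = 0

0


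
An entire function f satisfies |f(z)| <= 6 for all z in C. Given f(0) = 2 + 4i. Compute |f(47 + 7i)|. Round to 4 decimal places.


Step 1: By Liouville's theorem, a bounded entire function is constant.
Step 2: f(z) = f(0) = 2 + 4i for all z.
Step 3: |f(w)| = |2 + 4i| = sqrt(4 + 16)
Step 4: = 4.4721

4.4721


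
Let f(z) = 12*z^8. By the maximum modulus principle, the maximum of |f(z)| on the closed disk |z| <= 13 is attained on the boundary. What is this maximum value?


Step 1: On |z| = 13, |f(z)| = 12 * |z|^8 = 12 * 13^8
Step 2: By maximum modulus principle, maximum is on boundary.
Step 3: Maximum = 12 * 815730721 = 9788768652

9788768652


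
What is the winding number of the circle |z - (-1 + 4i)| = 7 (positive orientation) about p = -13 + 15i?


Step 1: Center c = (-1, 4), radius = 7
Step 2: |p - c|^2 = (-12)^2 + 11^2 = 265
Step 3: r^2 = 49
Step 4: |p-c| > r so winding number = 0

0


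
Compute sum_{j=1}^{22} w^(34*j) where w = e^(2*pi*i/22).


Step 1: The sum sum_{j=1}^{n} w^(k*j) equals n if n | k, else 0.
Step 2: Here n = 22, k = 34
Step 3: Does n divide k? 22 | 34 -> False
Step 4: Sum = 0

0


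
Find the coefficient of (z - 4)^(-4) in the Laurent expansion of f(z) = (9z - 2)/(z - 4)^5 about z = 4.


Step 1: Write the numerator in powers of (z - 4): 9z - 2 = 9(z - 4) + (9*4 - 2) = 9(z - 4) + 34
Step 2: Divide by (z - 4)^5: f(z) = 34(z - 4)^(-5) + 9(z - 4)^(-4)
Step 3: This finite sum is the Laurent series of f about z = 4.
Step 4: Coefficient of (z - 4)^(-4) = coefficient of (z - 4) in the re-centred numerator = 9

9


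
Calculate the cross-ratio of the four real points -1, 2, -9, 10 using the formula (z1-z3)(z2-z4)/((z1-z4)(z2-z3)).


Step 1: (z1-z3)(z2-z4) = 8 * (-8) = -64
Step 2: (z1-z4)(z2-z3) = (-11) * 11 = -121
Step 3: Cross-ratio = 64/121 = 64/121

64/121
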